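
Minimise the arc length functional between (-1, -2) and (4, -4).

Arc-length functional: J[y] = ∫ sqrt(1 + (y')^2) dx.
Lagrangian L = sqrt(1 + (y')^2) has no explicit y dependence, so ∂L/∂y = 0 and the Euler-Lagrange equation gives
    d/dx( y' / sqrt(1 + (y')^2) ) = 0  ⇒  y' / sqrt(1 + (y')^2) = const.
Hence y' is constant, so y(x) is affine.
Fitting the endpoints (-1, -2) and (4, -4):
    slope m = ((-4) − (-2)) / (4 − (-1)) = -2/5,
    intercept c = (-2) − m·(-1) = -12/5.
Extremal: y(x) = (-2/5) x - 12/5.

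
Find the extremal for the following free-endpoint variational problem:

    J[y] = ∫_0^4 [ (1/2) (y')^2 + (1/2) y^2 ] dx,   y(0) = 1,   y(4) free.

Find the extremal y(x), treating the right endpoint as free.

The Lagrangian L = (1/2) (y')^2 + (1/2) y^2 gives
    ∂L/∂y = 1 y,   ∂L/∂y' = y'.
Euler-Lagrange: y'' − y = 0.
With k = 1, the general solution is
    y(x) = A cosh(x) + B sinh(x).
Fixed left endpoint y(0) = 1 ⇒ A = 1.
The right endpoint x = 4 is free, so the natural (transversality) condition is ∂L/∂y' |_{x=4} = 0, i.e. y'(4) = 0.
Compute y'(x) = A k sinh(k x) + B k cosh(k x), so
    y'(4) = A k sinh(k·4) + B k cosh(k·4) = 0
    ⇒ B = −A tanh(k·4) = − tanh(1·4).
Therefore the extremal is
    y(x) = cosh(1 x) − tanh(1·4) sinh(1 x).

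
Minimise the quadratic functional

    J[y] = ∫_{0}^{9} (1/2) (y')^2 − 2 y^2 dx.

The Lagrangian is L = (1/2) (y')^2 − 2 y^2.
Compute ∂L/∂y = -4y, ∂L/∂y' = y'.
The Euler-Lagrange equation d/dx(∂L/∂y') − ∂L/∂y = 0 reduces to
    y'' + 4 y = 0.
Its general solution is
    y(x) = A sin(2x) + B cos(2x),
with A, B fixed by the endpoint conditions.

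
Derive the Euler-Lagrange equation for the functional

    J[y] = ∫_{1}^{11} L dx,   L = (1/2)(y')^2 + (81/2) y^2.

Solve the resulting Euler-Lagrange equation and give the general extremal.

The Lagrangian is L = (1/2)(y')^2 + (81/2) y^2.
∂L/∂y = 81y.
∂L/∂y' = y'.
The Euler-Lagrange equation d/dx(∂L/∂y') − ∂L/∂y = 0 becomes:
    y'' - 81 y = 0
General solution: y(x) = A e^(9x) + B e^(-9x), where A and B are arbitrary constants fixed by the endpoint conditions.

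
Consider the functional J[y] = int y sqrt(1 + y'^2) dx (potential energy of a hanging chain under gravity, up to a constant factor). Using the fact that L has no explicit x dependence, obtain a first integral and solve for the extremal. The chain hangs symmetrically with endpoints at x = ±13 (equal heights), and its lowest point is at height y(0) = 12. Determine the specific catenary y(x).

The Lagrangian L(y, y') = y sqrt(1 + y'^2) has no explicit x dependence, so the Beltrami identity applies:
    L − y' ∂L/∂y' = C.
Compute ∂L/∂y' = y · y' / sqrt(1 + y'^2). Then
    L − y' ∂L/∂y'
    = y sqrt(1 + y'^2) − y · y'^2 / sqrt(1 + y'^2)
    = y (1 + y'^2 − y'^2) / sqrt(1 + y'^2)
    = y / sqrt(1 + y'^2) = C.
Squaring gives y^2 = C^2 (1 + y'^2), i.e.
    y'^2 = y^2 / C^2 − 1.
Separating variables,
    dy / sqrt(y^2 − C^2) = dx / C,
and integrating gives arccosh(y / C) = (x − a)/C, so
    y(x) = C cosh((x − a)/C),
the catenary. The constants C and a are fixed by the two endpoint conditions (and, for the hanging-chain problem, the length constraint selects C).
Now fit the given data. The endpoints x = ±13 are symmetric at equal height, so the catenary is even about its minimum: a = 0 and y(x) = C cosh(x/C). The lowest point is y(0) = C cosh(0) = C, and we are told y(0) = 12, so C = 12. Therefore
    y(x) = 12 cosh(x/12),
and at the endpoints
    y(±13) = 12 cosh(13/12).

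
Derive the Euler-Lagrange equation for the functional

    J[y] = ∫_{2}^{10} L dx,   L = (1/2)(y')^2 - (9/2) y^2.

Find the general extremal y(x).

The Lagrangian is L = (1/2)(y')^2 - (9/2) y^2.
∂L/∂y = -9y.
∂L/∂y' = y'.
The Euler-Lagrange equation d/dx(∂L/∂y') − ∂L/∂y = 0 becomes:
    y'' + 9 y = 0
General solution: y(x) = A sin(3x) + B cos(3x), where A and B are arbitrary constants fixed by the endpoint conditions.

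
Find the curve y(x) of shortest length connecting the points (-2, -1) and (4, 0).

Arc-length functional: J[y] = ∫ sqrt(1 + (y')^2) dx.
Lagrangian L = sqrt(1 + (y')^2) has no explicit y dependence, so ∂L/∂y = 0 and the Euler-Lagrange equation gives
    d/dx( y' / sqrt(1 + (y')^2) ) = 0  ⇒  y' / sqrt(1 + (y')^2) = const.
Hence y' is constant, so y(x) is affine.
Fitting the endpoints (-2, -1) and (4, 0):
    slope m = (0 − (-1)) / (4 − (-2)) = 1/6,
    intercept c = (-1) − m·(-2) = -2/3.
Extremal: y(x) = (1/6) x - 2/3.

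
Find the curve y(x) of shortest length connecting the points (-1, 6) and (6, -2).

Arc-length functional: J[y] = ∫ sqrt(1 + (y')^2) dx.
Lagrangian L = sqrt(1 + (y')^2) has no explicit y dependence, so ∂L/∂y = 0 and the Euler-Lagrange equation gives
    d/dx( y' / sqrt(1 + (y')^2) ) = 0  ⇒  y' / sqrt(1 + (y')^2) = const.
Hence y' is constant, so y(x) is affine.
Fitting the endpoints (-1, 6) and (6, -2):
    slope m = ((-2) − 6) / (6 − (-1)) = -8/7,
    intercept c = 6 − m·(-1) = 34/7.
Extremal: y(x) = (-8/7) x + 34/7.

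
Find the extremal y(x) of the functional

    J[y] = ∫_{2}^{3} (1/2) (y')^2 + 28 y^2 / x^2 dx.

The Lagrangian is L = (1/2) (y')^2 + 28 y^2 / x^2.
Compute ∂L/∂y = 56y/x^2, ∂L/∂y' = y'.
The Euler-Lagrange equation d/dx(∂L/∂y') − ∂L/∂y = 0 reduces to
    y'' − 56/x^2 · y = 0  (x > 0).
Its general solution is
    y(x) = A x^8 + B x^(-7),
with A, B fixed by the endpoint conditions.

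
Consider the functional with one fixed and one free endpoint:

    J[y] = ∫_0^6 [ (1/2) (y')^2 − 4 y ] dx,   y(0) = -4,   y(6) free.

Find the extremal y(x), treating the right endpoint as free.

The Lagrangian L = (1/2) (y')^2 − 4 y gives
    ∂L/∂y = −4,   ∂L/∂y' = y'.
Euler-Lagrange: d/dx(y') − (−4) = 0, i.e. y'' + 4 = 0, so
    y(x) = −(4/2) x^2 + C1 x + C2.
Fixed left endpoint y(0) = -4 ⇒ C2 = -4.
The right endpoint x = 6 is free, so the natural (transversality) condition is ∂L/∂y' |_{x=6} = 0, i.e. y'(6) = 0.
Compute y'(x) = −4 x + C1, so y'(6) = −24 + C1 = 0 ⇒ C1 = 24.
Therefore the extremal is
    y(x) = −2 x^2 + 24 x − 4.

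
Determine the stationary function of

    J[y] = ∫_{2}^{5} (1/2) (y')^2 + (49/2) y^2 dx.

The Lagrangian is L = (1/2) (y')^2 + (49/2) y^2.
Compute ∂L/∂y = 49y, ∂L/∂y' = y'.
The Euler-Lagrange equation d/dx(∂L/∂y') − ∂L/∂y = 0 reduces to
    y'' − 49 y = 0.
Its general solution is
    y(x) = A e^(7x) + B e^(−7x),
with A, B fixed by the endpoint conditions.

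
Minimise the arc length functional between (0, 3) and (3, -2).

Arc-length functional: J[y] = ∫ sqrt(1 + (y')^2) dx.
Lagrangian L = sqrt(1 + (y')^2) has no explicit y dependence, so ∂L/∂y = 0 and the Euler-Lagrange equation gives
    d/dx( y' / sqrt(1 + (y')^2) ) = 0  ⇒  y' / sqrt(1 + (y')^2) = const.
Hence y' is constant, so y(x) is affine.
Fitting the endpoints (0, 3) and (3, -2):
    slope m = ((-2) − 3) / (3 − 0) = -5/3,
    intercept c = 3 − m·0 = 3.
Extremal: y(x) = (-5/3) x + 3.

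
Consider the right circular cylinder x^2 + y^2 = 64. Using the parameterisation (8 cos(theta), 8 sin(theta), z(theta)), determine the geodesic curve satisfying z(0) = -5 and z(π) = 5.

Parameterise the cylinder of radius R = 8 as
    r(θ) = (8 cos θ, 8 sin θ, z(θ)).
The arc-length element is
    ds = sqrt(64 + (dz/dθ)^2) dθ,
so the Lagrangian is L = sqrt(64 + z'^2).
L depends on z' only, not on z or θ, so ∂L/∂z = 0 and
    ∂L/∂z' = z' / sqrt(64 + z'^2).
The Euler-Lagrange equation gives
    d/dθ( z' / sqrt(64 + z'^2) ) = 0,
so z' is constant. Integrating once:
    z(θ) = a θ + b,
a helix on the cylinder (a straight line when the cylinder is unrolled). The constants a, b are determined by the endpoint conditions.
With endpoint conditions z(0) = -5 and z(π) = 5: from z(0) = b we get b = -5, and a·π + -5 = 5 gives a = 10/π, so
    z(θ) = (10/π) θ − 5.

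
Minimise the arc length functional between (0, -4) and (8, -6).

Arc-length functional: J[y] = ∫ sqrt(1 + (y')^2) dx.
Lagrangian L = sqrt(1 + (y')^2) has no explicit y dependence, so ∂L/∂y = 0 and the Euler-Lagrange equation gives
    d/dx( y' / sqrt(1 + (y')^2) ) = 0  ⇒  y' / sqrt(1 + (y')^2) = const.
Hence y' is constant, so y(x) is affine.
Fitting the endpoints (0, -4) and (8, -6):
    slope m = ((-6) − (-4)) / (8 − 0) = -1/4,
    intercept c = (-4) − m·0 = -4.
Extremal: y(x) = (-1/4) x - 4.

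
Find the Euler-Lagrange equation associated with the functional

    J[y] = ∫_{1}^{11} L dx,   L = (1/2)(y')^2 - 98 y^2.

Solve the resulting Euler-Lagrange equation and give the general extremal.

The Lagrangian is L = (1/2)(y')^2 - 98 y^2.
∂L/∂y = -196y.
∂L/∂y' = y'.
The Euler-Lagrange equation d/dx(∂L/∂y') − ∂L/∂y = 0 becomes:
    y'' + 196 y = 0
General solution: y(x) = A sin(14x) + B cos(14x), where A and B are arbitrary constants fixed by the endpoint conditions.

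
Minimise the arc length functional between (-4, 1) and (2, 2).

Arc-length functional: J[y] = ∫ sqrt(1 + (y')^2) dx.
Lagrangian L = sqrt(1 + (y')^2) has no explicit y dependence, so ∂L/∂y = 0 and the Euler-Lagrange equation gives
    d/dx( y' / sqrt(1 + (y')^2) ) = 0  ⇒  y' / sqrt(1 + (y')^2) = const.
Hence y' is constant, so y(x) is affine.
Fitting the endpoints (-4, 1) and (2, 2):
    slope m = (2 − 1) / (2 − (-4)) = 1/6,
    intercept c = 1 − m·(-4) = 5/3.
Extremal: y(x) = (1/6) x + 5/3.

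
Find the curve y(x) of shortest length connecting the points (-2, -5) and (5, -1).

Arc-length functional: J[y] = ∫ sqrt(1 + (y')^2) dx.
Lagrangian L = sqrt(1 + (y')^2) has no explicit y dependence, so ∂L/∂y = 0 and the Euler-Lagrange equation gives
    d/dx( y' / sqrt(1 + (y')^2) ) = 0  ⇒  y' / sqrt(1 + (y')^2) = const.
Hence y' is constant, so y(x) is affine.
Fitting the endpoints (-2, -5) and (5, -1):
    slope m = ((-1) − (-5)) / (5 − (-2)) = 4/7,
    intercept c = (-5) − m·(-2) = -27/7.
Extremal: y(x) = (4/7) x - 27/7.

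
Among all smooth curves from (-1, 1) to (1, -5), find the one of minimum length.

Arc-length functional: J[y] = ∫ sqrt(1 + (y')^2) dx.
Lagrangian L = sqrt(1 + (y')^2) has no explicit y dependence, so ∂L/∂y = 0 and the Euler-Lagrange equation gives
    d/dx( y' / sqrt(1 + (y')^2) ) = 0  ⇒  y' / sqrt(1 + (y')^2) = const.
Hence y' is constant, so y(x) is affine.
Fitting the endpoints (-1, 1) and (1, -5):
    slope m = ((-5) − 1) / (1 − (-1)) = -3,
    intercept c = 1 − m·(-1) = -2.
Extremal: y(x) = -3 x - 2.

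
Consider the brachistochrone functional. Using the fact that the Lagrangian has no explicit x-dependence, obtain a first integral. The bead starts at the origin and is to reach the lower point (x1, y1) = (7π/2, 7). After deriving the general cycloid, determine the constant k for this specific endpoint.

The Lagrangian L = sqrt((1 + y'^2) / y) has no explicit x dependence, so the Beltrami identity applies:
    L − y' ∂L/∂y' = C.
Compute ∂L/∂y' = y' / sqrt(y (1 + y'^2)).
Substitute:
    sqrt((1 + y'^2)/y) − y'·y' / sqrt(y (1 + y'^2))
    = (1 + y'^2) / sqrt(y (1 + y'^2)) − y'^2 / sqrt(y (1 + y'^2))
    = 1 / sqrt(y (1 + y'^2)) = C.
Squaring and rearranging gives the first integral
    y (1 + y'^2) = 1/C^2 =: k   (constant).
Solving this first-order ODE by the substitution
    y = (k/2)(1 − cos θ)
yields the cycloid parameterisation
    x(θ) = (k/2)(θ − sin θ),   y(θ) = (k/2)(1 − cos θ).
The constant k is fixed by the endpoint condition.
Now fit the given lower endpoint (x1, y1) = (7π/2, 7). At the bottom of the first arch (θ = π), the parametric equations give
    y(π) = (k/2)(1 − cos π) = k,
    x(π) = (k/2)(π − sin π) = kπ/2.
Matching y(π) = 7 gives k = 7, consistent with x(π) = 7π/2. Therefore the specific cycloid is
    x(θ) = (7/2)(θ − sin θ),   y(θ) = (7/2)(1 − cos θ).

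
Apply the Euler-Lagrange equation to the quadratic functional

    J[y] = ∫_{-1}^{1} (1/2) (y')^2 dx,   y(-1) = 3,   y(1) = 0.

The Lagrangian is L = (1/2) (y')^2.
Compute ∂L/∂y = 0, ∂L/∂y' = y'.
The Euler-Lagrange equation d/dx(∂L/∂y') − ∂L/∂y = 0 reduces to
    y'' = 0.
Its general solution is
    y(x) = A x + B,
with A, B fixed by the endpoint conditions.
Applying the endpoint conditions y(-1) = 3 and y(1) = 0: solve A·-1 + B = 3 and A·1 + B = 0. Subtracting gives A(1 − -1) = 0 − 3, so A = -3/2, and B = 3 − A·-1 = 3/2. Therefore
    y(x) = (-3/2) x + 3/2.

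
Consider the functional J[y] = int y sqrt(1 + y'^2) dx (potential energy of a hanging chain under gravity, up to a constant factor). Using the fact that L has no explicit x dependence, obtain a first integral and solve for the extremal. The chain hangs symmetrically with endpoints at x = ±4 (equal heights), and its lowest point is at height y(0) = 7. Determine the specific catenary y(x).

The Lagrangian L(y, y') = y sqrt(1 + y'^2) has no explicit x dependence, so the Beltrami identity applies:
    L − y' ∂L/∂y' = C.
Compute ∂L/∂y' = y · y' / sqrt(1 + y'^2). Then
    L − y' ∂L/∂y'
    = y sqrt(1 + y'^2) − y · y'^2 / sqrt(1 + y'^2)
    = y (1 + y'^2 − y'^2) / sqrt(1 + y'^2)
    = y / sqrt(1 + y'^2) = C.
Squaring gives y^2 = C^2 (1 + y'^2), i.e.
    y'^2 = y^2 / C^2 − 1.
Separating variables,
    dy / sqrt(y^2 − C^2) = dx / C,
and integrating gives arccosh(y / C) = (x − a)/C, so
    y(x) = C cosh((x − a)/C),
the catenary. The constants C and a are fixed by the two endpoint conditions (and, for the hanging-chain problem, the length constraint selects C).
Now fit the given data. The endpoints x = ±4 are symmetric at equal height, so the catenary is even about its minimum: a = 0 and y(x) = C cosh(x/C). The lowest point is y(0) = C cosh(0) = C, and we are told y(0) = 7, so C = 7. Therefore
    y(x) = 7 cosh(x/7),
and at the endpoints
    y(±4) = 7 cosh(4/7).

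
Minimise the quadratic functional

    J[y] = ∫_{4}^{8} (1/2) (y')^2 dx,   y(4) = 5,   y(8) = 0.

The Lagrangian is L = (1/2) (y')^2.
Compute ∂L/∂y = 0, ∂L/∂y' = y'.
The Euler-Lagrange equation d/dx(∂L/∂y') − ∂L/∂y = 0 reduces to
    y'' = 0.
Its general solution is
    y(x) = A x + B,
with A, B fixed by the endpoint conditions.
Applying the endpoint conditions y(4) = 5 and y(8) = 0: solve A·4 + B = 5 and A·8 + B = 0. Subtracting gives A(8 − 4) = 0 − 5, so A = -5/4, and B = 5 − A·4 = 10. Therefore
    y(x) = (-5/4) x + 10.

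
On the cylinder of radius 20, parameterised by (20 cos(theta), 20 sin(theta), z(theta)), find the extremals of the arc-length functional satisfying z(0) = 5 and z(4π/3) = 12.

Parameterise the cylinder of radius R = 20 as
    r(θ) = (20 cos θ, 20 sin θ, z(θ)).
The arc-length element is
    ds = sqrt(400 + (dz/dθ)^2) dθ,
so the Lagrangian is L = sqrt(400 + z'^2).
L depends on z' only, not on z or θ, so ∂L/∂z = 0 and
    ∂L/∂z' = z' / sqrt(400 + z'^2).
The Euler-Lagrange equation gives
    d/dθ( z' / sqrt(400 + z'^2) ) = 0,
so z' is constant. Integrating once:
    z(θ) = a θ + b,
a helix on the cylinder (a straight line when the cylinder is unrolled). The constants a, b are determined by the endpoint conditions.
With endpoint conditions z(0) = 5 and z(4π/3) = 12: from z(0) = b we get b = 5, and a·4π/3 + 5 = 12 gives a = 21/(4π), so
    z(θ) = (21/(4π)) θ + 5.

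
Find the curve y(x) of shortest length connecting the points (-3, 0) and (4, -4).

Arc-length functional: J[y] = ∫ sqrt(1 + (y')^2) dx.
Lagrangian L = sqrt(1 + (y')^2) has no explicit y dependence, so ∂L/∂y = 0 and the Euler-Lagrange equation gives
    d/dx( y' / sqrt(1 + (y')^2) ) = 0  ⇒  y' / sqrt(1 + (y')^2) = const.
Hence y' is constant, so y(x) is affine.
Fitting the endpoints (-3, 0) and (4, -4):
    slope m = ((-4) − 0) / (4 − (-3)) = -4/7,
    intercept c = 0 − m·(-3) = -12/7.
Extremal: y(x) = (-4/7) x - 12/7.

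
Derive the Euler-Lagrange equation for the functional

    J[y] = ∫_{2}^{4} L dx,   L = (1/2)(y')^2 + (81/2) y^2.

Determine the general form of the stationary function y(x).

The Lagrangian is L = (1/2)(y')^2 + (81/2) y^2.
∂L/∂y = 81y.
∂L/∂y' = y'.
The Euler-Lagrange equation d/dx(∂L/∂y') − ∂L/∂y = 0 becomes:
    y'' - 81 y = 0
General solution: y(x) = A e^(9x) + B e^(-9x), where A and B are arbitrary constants fixed by the endpoint conditions.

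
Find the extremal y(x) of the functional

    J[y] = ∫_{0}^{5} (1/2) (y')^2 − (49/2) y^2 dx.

The Lagrangian is L = (1/2) (y')^2 − (49/2) y^2.
Compute ∂L/∂y = -49y, ∂L/∂y' = y'.
The Euler-Lagrange equation d/dx(∂L/∂y') − ∂L/∂y = 0 reduces to
    y'' + 49 y = 0.
Its general solution is
    y(x) = A sin(7x) + B cos(7x),
with A, B fixed by the endpoint conditions.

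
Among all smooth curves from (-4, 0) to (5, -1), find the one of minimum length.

Arc-length functional: J[y] = ∫ sqrt(1 + (y')^2) dx.
Lagrangian L = sqrt(1 + (y')^2) has no explicit y dependence, so ∂L/∂y = 0 and the Euler-Lagrange equation gives
    d/dx( y' / sqrt(1 + (y')^2) ) = 0  ⇒  y' / sqrt(1 + (y')^2) = const.
Hence y' is constant, so y(x) is affine.
Fitting the endpoints (-4, 0) and (5, -1):
    slope m = ((-1) − 0) / (5 − (-4)) = -1/9,
    intercept c = 0 − m·(-4) = -4/9.
Extremal: y(x) = (-1/9) x - 4/9.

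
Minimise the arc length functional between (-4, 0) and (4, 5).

Arc-length functional: J[y] = ∫ sqrt(1 + (y')^2) dx.
Lagrangian L = sqrt(1 + (y')^2) has no explicit y dependence, so ∂L/∂y = 0 and the Euler-Lagrange equation gives
    d/dx( y' / sqrt(1 + (y')^2) ) = 0  ⇒  y' / sqrt(1 + (y')^2) = const.
Hence y' is constant, so y(x) is affine.
Fitting the endpoints (-4, 0) and (4, 5):
    slope m = (5 − 0) / (4 − (-4)) = 5/8,
    intercept c = 0 − m·(-4) = 5/2.
Extremal: y(x) = (5/8) x + 5/2.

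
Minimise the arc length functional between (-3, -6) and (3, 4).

Arc-length functional: J[y] = ∫ sqrt(1 + (y')^2) dx.
Lagrangian L = sqrt(1 + (y')^2) has no explicit y dependence, so ∂L/∂y = 0 and the Euler-Lagrange equation gives
    d/dx( y' / sqrt(1 + (y')^2) ) = 0  ⇒  y' / sqrt(1 + (y')^2) = const.
Hence y' is constant, so y(x) is affine.
Fitting the endpoints (-3, -6) and (3, 4):
    slope m = (4 − (-6)) / (3 − (-3)) = 5/3,
    intercept c = (-6) − m·(-3) = -1.
Extremal: y(x) = (5/3) x - 1.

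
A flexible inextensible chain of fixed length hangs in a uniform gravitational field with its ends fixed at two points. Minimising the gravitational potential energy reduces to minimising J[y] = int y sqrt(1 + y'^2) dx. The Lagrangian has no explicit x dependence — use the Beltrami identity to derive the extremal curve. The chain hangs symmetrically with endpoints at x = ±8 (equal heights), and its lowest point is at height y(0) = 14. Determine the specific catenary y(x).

The Lagrangian L(y, y') = y sqrt(1 + y'^2) has no explicit x dependence, so the Beltrami identity applies:
    L − y' ∂L/∂y' = C.
Compute ∂L/∂y' = y · y' / sqrt(1 + y'^2). Then
    L − y' ∂L/∂y'
    = y sqrt(1 + y'^2) − y · y'^2 / sqrt(1 + y'^2)
    = y (1 + y'^2 − y'^2) / sqrt(1 + y'^2)
    = y / sqrt(1 + y'^2) = C.
Squaring gives y^2 = C^2 (1 + y'^2), i.e.
    y'^2 = y^2 / C^2 − 1.
Separating variables,
    dy / sqrt(y^2 − C^2) = dx / C,
and integrating gives arccosh(y / C) = (x − a)/C, so
    y(x) = C cosh((x − a)/C),
the catenary. The constants C and a are fixed by the two endpoint conditions (and, for the hanging-chain problem, the length constraint selects C).
Now fit the given data. The endpoints x = ±8 are symmetric at equal height, so the catenary is even about its minimum: a = 0 and y(x) = C cosh(x/C). The lowest point is y(0) = C cosh(0) = C, and we are told y(0) = 14, so C = 14. Therefore
    y(x) = 14 cosh(x/14),
and at the endpoints
    y(±8) = 14 cosh(8/14).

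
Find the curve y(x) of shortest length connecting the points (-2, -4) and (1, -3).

Arc-length functional: J[y] = ∫ sqrt(1 + (y')^2) dx.
Lagrangian L = sqrt(1 + (y')^2) has no explicit y dependence, so ∂L/∂y = 0 and the Euler-Lagrange equation gives
    d/dx( y' / sqrt(1 + (y')^2) ) = 0  ⇒  y' / sqrt(1 + (y')^2) = const.
Hence y' is constant, so y(x) is affine.
Fitting the endpoints (-2, -4) and (1, -3):
    slope m = ((-3) − (-4)) / (1 − (-2)) = 1/3,
    intercept c = (-4) − m·(-2) = -10/3.
Extremal: y(x) = (1/3) x - 10/3.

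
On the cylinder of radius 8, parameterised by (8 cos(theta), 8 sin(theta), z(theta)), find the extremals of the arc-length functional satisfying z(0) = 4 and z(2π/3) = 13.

Parameterise the cylinder of radius R = 8 as
    r(θ) = (8 cos θ, 8 sin θ, z(θ)).
The arc-length element is
    ds = sqrt(64 + (dz/dθ)^2) dθ,
so the Lagrangian is L = sqrt(64 + z'^2).
L depends on z' only, not on z or θ, so ∂L/∂z = 0 and
    ∂L/∂z' = z' / sqrt(64 + z'^2).
The Euler-Lagrange equation gives
    d/dθ( z' / sqrt(64 + z'^2) ) = 0,
so z' is constant. Integrating once:
    z(θ) = a θ + b,
a helix on the cylinder (a straight line when the cylinder is unrolled). The constants a, b are determined by the endpoint conditions.
With endpoint conditions z(0) = 4 and z(2π/3) = 13: from z(0) = b we get b = 4, and a·2π/3 + 4 = 13 gives a = 27/(2π), so
    z(θ) = (27/(2π)) θ + 4.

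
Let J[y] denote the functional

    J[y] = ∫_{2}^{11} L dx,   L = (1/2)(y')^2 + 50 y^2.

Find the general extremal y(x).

The Lagrangian is L = (1/2)(y')^2 + 50 y^2.
∂L/∂y = 100y.
∂L/∂y' = y'.
The Euler-Lagrange equation d/dx(∂L/∂y') − ∂L/∂y = 0 becomes:
    y'' - 100 y = 0
General solution: y(x) = A e^(10x) + B e^(-10x), where A and B are arbitrary constants fixed by the endpoint conditions.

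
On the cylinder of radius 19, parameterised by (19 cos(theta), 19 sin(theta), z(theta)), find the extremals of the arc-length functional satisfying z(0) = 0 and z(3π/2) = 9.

Parameterise the cylinder of radius R = 19 as
    r(θ) = (19 cos θ, 19 sin θ, z(θ)).
The arc-length element is
    ds = sqrt(361 + (dz/dθ)^2) dθ,
so the Lagrangian is L = sqrt(361 + z'^2).
L depends on z' only, not on z or θ, so ∂L/∂z = 0 and
    ∂L/∂z' = z' / sqrt(361 + z'^2).
The Euler-Lagrange equation gives
    d/dθ( z' / sqrt(361 + z'^2) ) = 0,
so z' is constant. Integrating once:
    z(θ) = a θ + b,
a helix on the cylinder (a straight line when the cylinder is unrolled). The constants a, b are determined by the endpoint conditions.
With endpoint conditions z(0) = 0 and z(3π/2) = 9: from z(0) = b we get b = 0, and a·3π/2 + 0 = 9 gives a = 6/π, so
    z(θ) = (6/π) θ.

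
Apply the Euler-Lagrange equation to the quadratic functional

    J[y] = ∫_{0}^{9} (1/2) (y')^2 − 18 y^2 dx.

The Lagrangian is L = (1/2) (y')^2 − 18 y^2.
Compute ∂L/∂y = -36y, ∂L/∂y' = y'.
The Euler-Lagrange equation d/dx(∂L/∂y') − ∂L/∂y = 0 reduces to
    y'' + 36 y = 0.
Its general solution is
    y(x) = A sin(6x) + B cos(6x),
with A, B fixed by the endpoint conditions.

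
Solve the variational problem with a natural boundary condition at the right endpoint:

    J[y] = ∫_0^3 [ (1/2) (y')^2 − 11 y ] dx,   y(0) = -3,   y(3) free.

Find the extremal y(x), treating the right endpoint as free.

The Lagrangian L = (1/2) (y')^2 − 11 y gives
    ∂L/∂y = −11,   ∂L/∂y' = y'.
Euler-Lagrange: d/dx(y') − (−11) = 0, i.e. y'' + 11 = 0, so
    y(x) = −(11/2) x^2 + C1 x + C2.
Fixed left endpoint y(0) = -3 ⇒ C2 = -3.
The right endpoint x = 3 is free, so the natural (transversality) condition is ∂L/∂y' |_{x=3} = 0, i.e. y'(3) = 0.
Compute y'(x) = −11 x + C1, so y'(3) = −33 + C1 = 0 ⇒ C1 = 33.
Therefore the extremal is
    y(x) = −(11/2) x^2 + 33 x − 3.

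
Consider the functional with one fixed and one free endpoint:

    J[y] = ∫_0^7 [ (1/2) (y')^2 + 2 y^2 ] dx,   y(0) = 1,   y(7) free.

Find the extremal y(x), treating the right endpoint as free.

The Lagrangian L = (1/2) (y')^2 + 2 y^2 gives
    ∂L/∂y = 4 y,   ∂L/∂y' = y'.
Euler-Lagrange: y'' − 4 y = 0.
With k = 2, the general solution is
    y(x) = A cosh(2 x) + B sinh(2 x).
Fixed left endpoint y(0) = 1 ⇒ A = 1.
The right endpoint x = 7 is free, so the natural (transversality) condition is ∂L/∂y' |_{x=7} = 0, i.e. y'(7) = 0.
Compute y'(x) = A k sinh(k x) + B k cosh(k x), so
    y'(7) = A k sinh(k·7) + B k cosh(k·7) = 0
    ⇒ B = −A tanh(k·7) = − tanh(2·7).
Therefore the extremal is
    y(x) = cosh(2 x) − tanh(2·7) sinh(2 x).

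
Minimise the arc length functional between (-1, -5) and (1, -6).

Arc-length functional: J[y] = ∫ sqrt(1 + (y')^2) dx.
Lagrangian L = sqrt(1 + (y')^2) has no explicit y dependence, so ∂L/∂y = 0 and the Euler-Lagrange equation gives
    d/dx( y' / sqrt(1 + (y')^2) ) = 0  ⇒  y' / sqrt(1 + (y')^2) = const.
Hence y' is constant, so y(x) is affine.
Fitting the endpoints (-1, -5) and (1, -6):
    slope m = ((-6) − (-5)) / (1 − (-1)) = -1/2,
    intercept c = (-5) − m·(-1) = -11/2.
Extremal: y(x) = (-1/2) x - 11/2.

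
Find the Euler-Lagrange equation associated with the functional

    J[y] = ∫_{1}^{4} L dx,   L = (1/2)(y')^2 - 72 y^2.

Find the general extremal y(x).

The Lagrangian is L = (1/2)(y')^2 - 72 y^2.
∂L/∂y = -144y.
∂L/∂y' = y'.
The Euler-Lagrange equation d/dx(∂L/∂y') − ∂L/∂y = 0 becomes:
    y'' + 144 y = 0
General solution: y(x) = A sin(12x) + B cos(12x), where A and B are arbitrary constants fixed by the endpoint conditions.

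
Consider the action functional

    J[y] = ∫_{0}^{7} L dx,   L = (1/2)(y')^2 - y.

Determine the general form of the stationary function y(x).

The Lagrangian is L = (1/2)(y')^2 - y.
∂L/∂y = -1.
∂L/∂y' = y'.
The Euler-Lagrange equation d/dx(∂L/∂y') − ∂L/∂y = 0 becomes:
    y'' + 1 = 0
General solution: y(x) = -x^2/2 + A x + B, where A and B are arbitrary constants fixed by the endpoint conditions.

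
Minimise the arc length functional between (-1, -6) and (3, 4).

Arc-length functional: J[y] = ∫ sqrt(1 + (y')^2) dx.
Lagrangian L = sqrt(1 + (y')^2) has no explicit y dependence, so ∂L/∂y = 0 and the Euler-Lagrange equation gives
    d/dx( y' / sqrt(1 + (y')^2) ) = 0  ⇒  y' / sqrt(1 + (y')^2) = const.
Hence y' is constant, so y(x) is affine.
Fitting the endpoints (-1, -6) and (3, 4):
    slope m = (4 − (-6)) / (3 − (-1)) = 5/2,
    intercept c = (-6) − m·(-1) = -7/2.
Extremal: y(x) = (5/2) x - 7/2.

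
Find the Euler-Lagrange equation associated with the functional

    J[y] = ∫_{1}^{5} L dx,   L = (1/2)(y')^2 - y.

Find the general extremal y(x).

The Lagrangian is L = (1/2)(y')^2 - y.
∂L/∂y = -1.
∂L/∂y' = y'.
The Euler-Lagrange equation d/dx(∂L/∂y') − ∂L/∂y = 0 becomes:
    y'' + 1 = 0
General solution: y(x) = -x^2/2 + A x + B, where A and B are arbitrary constants fixed by the endpoint conditions.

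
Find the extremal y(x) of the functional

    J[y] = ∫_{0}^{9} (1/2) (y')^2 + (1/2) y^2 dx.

The Lagrangian is L = (1/2) (y')^2 + (1/2) y^2.
Compute ∂L/∂y = y, ∂L/∂y' = y'.
The Euler-Lagrange equation d/dx(∂L/∂y') − ∂L/∂y = 0 reduces to
    y'' − y = 0.
Its general solution is
    y(x) = A e^x + B e^(−x),
with A, B fixed by the endpoint conditions.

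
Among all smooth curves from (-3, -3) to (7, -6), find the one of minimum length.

Arc-length functional: J[y] = ∫ sqrt(1 + (y')^2) dx.
Lagrangian L = sqrt(1 + (y')^2) has no explicit y dependence, so ∂L/∂y = 0 and the Euler-Lagrange equation gives
    d/dx( y' / sqrt(1 + (y')^2) ) = 0  ⇒  y' / sqrt(1 + (y')^2) = const.
Hence y' is constant, so y(x) is affine.
Fitting the endpoints (-3, -3) and (7, -6):
    slope m = ((-6) − (-3)) / (7 − (-3)) = -3/10,
    intercept c = (-3) − m·(-3) = -39/10.
Extremal: y(x) = (-3/10) x - 39/10.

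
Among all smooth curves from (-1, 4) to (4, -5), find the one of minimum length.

Arc-length functional: J[y] = ∫ sqrt(1 + (y')^2) dx.
Lagrangian L = sqrt(1 + (y')^2) has no explicit y dependence, so ∂L/∂y = 0 and the Euler-Lagrange equation gives
    d/dx( y' / sqrt(1 + (y')^2) ) = 0  ⇒  y' / sqrt(1 + (y')^2) = const.
Hence y' is constant, so y(x) is affine.
Fitting the endpoints (-1, 4) and (4, -5):
    slope m = ((-5) − 4) / (4 − (-1)) = -9/5,
    intercept c = 4 − m·(-1) = 11/5.
Extremal: y(x) = (-9/5) x + 11/5.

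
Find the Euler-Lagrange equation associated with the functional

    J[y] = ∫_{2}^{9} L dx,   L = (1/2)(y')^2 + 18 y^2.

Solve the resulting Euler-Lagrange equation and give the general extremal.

The Lagrangian is L = (1/2)(y')^2 + 18 y^2.
∂L/∂y = 36y.
∂L/∂y' = y'.
The Euler-Lagrange equation d/dx(∂L/∂y') − ∂L/∂y = 0 becomes:
    y'' - 36 y = 0
General solution: y(x) = A e^(6x) + B e^(-6x), where A and B are arbitrary constants fixed by the endpoint conditions.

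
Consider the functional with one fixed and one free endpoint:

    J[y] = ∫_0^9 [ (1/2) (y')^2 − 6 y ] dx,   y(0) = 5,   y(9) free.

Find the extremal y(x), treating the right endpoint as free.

The Lagrangian L = (1/2) (y')^2 − 6 y gives
    ∂L/∂y = −6,   ∂L/∂y' = y'.
Euler-Lagrange: d/dx(y') − (−6) = 0, i.e. y'' + 6 = 0, so
    y(x) = −(6/2) x^2 + C1 x + C2.
Fixed left endpoint y(0) = 5 ⇒ C2 = 5.
The right endpoint x = 9 is free, so the natural (transversality) condition is ∂L/∂y' |_{x=9} = 0, i.e. y'(9) = 0.
Compute y'(x) = −6 x + C1, so y'(9) = −54 + C1 = 0 ⇒ C1 = 54.
Therefore the extremal is
    y(x) = −3 x^2 + 54 x + 5.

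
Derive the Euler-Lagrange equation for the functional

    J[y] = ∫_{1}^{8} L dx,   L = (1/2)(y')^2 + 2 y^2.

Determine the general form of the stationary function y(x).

The Lagrangian is L = (1/2)(y')^2 + 2 y^2.
∂L/∂y = 4y.
∂L/∂y' = y'.
The Euler-Lagrange equation d/dx(∂L/∂y') − ∂L/∂y = 0 becomes:
    y'' - 4 y = 0
General solution: y(x) = A e^(2x) + B e^(-2x), where A and B are arbitrary constants fixed by the endpoint conditions.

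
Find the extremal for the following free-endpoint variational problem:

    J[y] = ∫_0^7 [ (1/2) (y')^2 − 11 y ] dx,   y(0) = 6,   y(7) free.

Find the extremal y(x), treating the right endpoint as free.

The Lagrangian L = (1/2) (y')^2 − 11 y gives
    ∂L/∂y = −11,   ∂L/∂y' = y'.
Euler-Lagrange: d/dx(y') − (−11) = 0, i.e. y'' + 11 = 0, so
    y(x) = −(11/2) x^2 + C1 x + C2.
Fixed left endpoint y(0) = 6 ⇒ C2 = 6.
The right endpoint x = 7 is free, so the natural (transversality) condition is ∂L/∂y' |_{x=7} = 0, i.e. y'(7) = 0.
Compute y'(x) = −11 x + C1, so y'(7) = −77 + C1 = 0 ⇒ C1 = 77.
Therefore the extremal is
    y(x) = −(11/2) x^2 + 77 x + 6.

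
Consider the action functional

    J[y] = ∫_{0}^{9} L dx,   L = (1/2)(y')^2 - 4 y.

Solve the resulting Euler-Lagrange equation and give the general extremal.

The Lagrangian is L = (1/2)(y')^2 - 4 y.
∂L/∂y = -4.
∂L/∂y' = y'.
The Euler-Lagrange equation d/dx(∂L/∂y') − ∂L/∂y = 0 becomes:
    y'' + 4 = 0
General solution: y(x) = -2 x^2 + A x + B, where A and B are arbitrary constants fixed by the endpoint conditions.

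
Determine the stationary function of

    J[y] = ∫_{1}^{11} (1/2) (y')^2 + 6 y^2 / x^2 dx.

The Lagrangian is L = (1/2) (y')^2 + 6 y^2 / x^2.
Compute ∂L/∂y = 12y/x^2, ∂L/∂y' = y'.
The Euler-Lagrange equation d/dx(∂L/∂y') − ∂L/∂y = 0 reduces to
    y'' − 12/x^2 · y = 0  (x > 0).
Its general solution is
    y(x) = A x^4 + B x^(-3),
with A, B fixed by the endpoint conditions.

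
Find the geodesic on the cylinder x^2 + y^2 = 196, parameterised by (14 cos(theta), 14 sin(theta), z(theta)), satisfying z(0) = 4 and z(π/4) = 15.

Parameterise the cylinder of radius R = 14 as
    r(θ) = (14 cos θ, 14 sin θ, z(θ)).
The arc-length element is
    ds = sqrt(196 + (dz/dθ)^2) dθ,
so the Lagrangian is L = sqrt(196 + z'^2).
L depends on z' only, not on z or θ, so ∂L/∂z = 0 and
    ∂L/∂z' = z' / sqrt(196 + z'^2).
The Euler-Lagrange equation gives
    d/dθ( z' / sqrt(196 + z'^2) ) = 0,
so z' is constant. Integrating once:
    z(θ) = a θ + b,
a helix on the cylinder (a straight line when the cylinder is unrolled). The constants a, b are determined by the endpoint conditions.
With endpoint conditions z(0) = 4 and z(π/4) = 15: from z(0) = b we get b = 4, and a·π/4 + 4 = 15 gives a = 44/π, so
    z(θ) = (44/π) θ + 4.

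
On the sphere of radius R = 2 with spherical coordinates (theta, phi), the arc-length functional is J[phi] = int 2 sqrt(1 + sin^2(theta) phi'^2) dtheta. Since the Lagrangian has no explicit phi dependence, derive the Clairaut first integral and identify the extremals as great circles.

On the sphere of radius R = 2 with spherical coordinates (θ, φ), the induced metric is
    ds^2 = 4(dθ^2 + sin^2(θ) dφ^2).
Parameterise by θ; the arc-length functional is
    J[φ] = ∫ 2 sqrt(1 + sin^2(θ) (dφ/dθ)^2) dθ,
so L = 2 sqrt(1 + sin^2(θ) φ'^2). Compute
    ∂L/∂φ = 0  (L has no explicit φ dependence),
    ∂L/∂φ' = 2 sin^2(θ) φ' / sqrt(1 + sin^2(θ) φ'^2).
Since ∂L/∂φ = 0, the Euler-Lagrange equation
    d/dθ(∂L/∂φ') − ∂L/∂φ = 0
reduces to d/dθ(∂L/∂φ') = 0, i.e. the momentum conjugate to φ is conserved:
    2 sin^2(θ) φ' / sqrt(1 + sin^2(θ) φ'^2) = C.
The overall factor of 2 is constant, so dividing through gives Clairaut's relation sin^2(θ) φ' / sqrt(1 + sin^2(θ) φ'^2) = C' (with C' = C/2). Solving for φ' and integrating gives the great-circle family
    cot(θ) = A cos(φ − φ_0),
i.e. the intersection of the sphere with a plane through the origin. The two constants A and φ_0 (equivalently C and one phase) are fixed by the two endpoint conditions.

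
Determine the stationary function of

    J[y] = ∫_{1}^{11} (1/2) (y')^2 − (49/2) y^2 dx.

The Lagrangian is L = (1/2) (y')^2 − (49/2) y^2.
Compute ∂L/∂y = -49y, ∂L/∂y' = y'.
The Euler-Lagrange equation d/dx(∂L/∂y') − ∂L/∂y = 0 reduces to
    y'' + 49 y = 0.
Its general solution is
    y(x) = A sin(7x) + B cos(7x),
with A, B fixed by the endpoint conditions.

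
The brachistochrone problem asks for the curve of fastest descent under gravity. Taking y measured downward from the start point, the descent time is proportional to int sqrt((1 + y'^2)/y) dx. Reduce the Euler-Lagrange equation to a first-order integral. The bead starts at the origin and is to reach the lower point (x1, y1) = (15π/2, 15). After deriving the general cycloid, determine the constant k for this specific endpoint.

The Lagrangian L = sqrt((1 + y'^2) / y) has no explicit x dependence, so the Beltrami identity applies:
    L − y' ∂L/∂y' = C.
Compute ∂L/∂y' = y' / sqrt(y (1 + y'^2)).
Substitute:
    sqrt((1 + y'^2)/y) − y'·y' / sqrt(y (1 + y'^2))
    = (1 + y'^2) / sqrt(y (1 + y'^2)) − y'^2 / sqrt(y (1 + y'^2))
    = 1 / sqrt(y (1 + y'^2)) = C.
Squaring and rearranging gives the first integral
    y (1 + y'^2) = 1/C^2 =: k   (constant).
Solving this first-order ODE by the substitution
    y = (k/2)(1 − cos θ)
yields the cycloid parameterisation
    x(θ) = (k/2)(θ − sin θ),   y(θ) = (k/2)(1 − cos θ).
The constant k is fixed by the endpoint condition.
Now fit the given lower endpoint (x1, y1) = (15π/2, 15). At the bottom of the first arch (θ = π), the parametric equations give
    y(π) = (k/2)(1 − cos π) = k,
    x(π) = (k/2)(π − sin π) = kπ/2.
Matching y(π) = 15 gives k = 15, consistent with x(π) = 15π/2. Therefore the specific cycloid is
    x(θ) = (15/2)(θ − sin θ),   y(θ) = (15/2)(1 − cos θ).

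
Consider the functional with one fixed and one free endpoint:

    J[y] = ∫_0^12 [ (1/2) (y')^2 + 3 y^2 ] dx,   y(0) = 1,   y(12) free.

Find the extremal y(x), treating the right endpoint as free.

The Lagrangian L = (1/2) (y')^2 + 3 y^2 gives
    ∂L/∂y = 6 y,   ∂L/∂y' = y'.
Euler-Lagrange: y'' − 6 y = 0.
With k = sqrt(6), the general solution is
    y(x) = A cosh(sqrt(6) x) + B sinh(sqrt(6) x).
Fixed left endpoint y(0) = 1 ⇒ A = 1.
The right endpoint x = 12 is free, so the natural (transversality) condition is ∂L/∂y' |_{x=12} = 0, i.e. y'(12) = 0.
Compute y'(x) = A k sinh(k x) + B k cosh(k x), so
    y'(12) = A k sinh(k·12) + B k cosh(k·12) = 0
    ⇒ B = −A tanh(k·12) = − tanh(sqrt(6)·12).
Therefore the extremal is
    y(x) = cosh(sqrt(6) x) − tanh(sqrt(6)·12) sinh(sqrt(6) x).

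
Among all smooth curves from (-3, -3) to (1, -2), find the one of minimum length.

Arc-length functional: J[y] = ∫ sqrt(1 + (y')^2) dx.
Lagrangian L = sqrt(1 + (y')^2) has no explicit y dependence, so ∂L/∂y = 0 and the Euler-Lagrange equation gives
    d/dx( y' / sqrt(1 + (y')^2) ) = 0  ⇒  y' / sqrt(1 + (y')^2) = const.
Hence y' is constant, so y(x) is affine.
Fitting the endpoints (-3, -3) and (1, -2):
    slope m = ((-2) − (-3)) / (1 − (-3)) = 1/4,
    intercept c = (-3) − m·(-3) = -9/4.
Extremal: y(x) = (1/4) x - 9/4.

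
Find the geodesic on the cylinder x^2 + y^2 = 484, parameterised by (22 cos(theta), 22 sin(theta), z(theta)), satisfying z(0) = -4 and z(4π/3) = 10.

Parameterise the cylinder of radius R = 22 as
    r(θ) = (22 cos θ, 22 sin θ, z(θ)).
The arc-length element is
    ds = sqrt(484 + (dz/dθ)^2) dθ,
so the Lagrangian is L = sqrt(484 + z'^2).
L depends on z' only, not on z or θ, so ∂L/∂z = 0 and
    ∂L/∂z' = z' / sqrt(484 + z'^2).
The Euler-Lagrange equation gives
    d/dθ( z' / sqrt(484 + z'^2) ) = 0,
so z' is constant. Integrating once:
    z(θ) = a θ + b,
a helix on the cylinder (a straight line when the cylinder is unrolled). The constants a, b are determined by the endpoint conditions.
With endpoint conditions z(0) = -4 and z(4π/3) = 10: from z(0) = b we get b = -4, and a·4π/3 + -4 = 10 gives a = 21/(2π), so
    z(θ) = (21/(2π)) θ − 4.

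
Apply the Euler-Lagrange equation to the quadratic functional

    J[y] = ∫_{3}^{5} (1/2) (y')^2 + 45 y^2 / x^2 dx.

The Lagrangian is L = (1/2) (y')^2 + 45 y^2 / x^2.
Compute ∂L/∂y = 90y/x^2, ∂L/∂y' = y'.
The Euler-Lagrange equation d/dx(∂L/∂y') − ∂L/∂y = 0 reduces to
    y'' − 90/x^2 · y = 0  (x > 0).
Its general solution is
    y(x) = A x^10 + B x^(-9),
with A, B fixed by the endpoint conditions.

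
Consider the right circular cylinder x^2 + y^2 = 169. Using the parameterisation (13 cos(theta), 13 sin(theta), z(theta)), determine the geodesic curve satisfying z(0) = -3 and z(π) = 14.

Parameterise the cylinder of radius R = 13 as
    r(θ) = (13 cos θ, 13 sin θ, z(θ)).
The arc-length element is
    ds = sqrt(169 + (dz/dθ)^2) dθ,
so the Lagrangian is L = sqrt(169 + z'^2).
L depends on z' only, not on z or θ, so ∂L/∂z = 0 and
    ∂L/∂z' = z' / sqrt(169 + z'^2).
The Euler-Lagrange equation gives
    d/dθ( z' / sqrt(169 + z'^2) ) = 0,
so z' is constant. Integrating once:
    z(θ) = a θ + b,
a helix on the cylinder (a straight line when the cylinder is unrolled). The constants a, b are determined by the endpoint conditions.
With endpoint conditions z(0) = -3 and z(π) = 14: from z(0) = b we get b = -3, and a·π + -3 = 14 gives a = 17/π, so
    z(θ) = (17/π) θ − 3.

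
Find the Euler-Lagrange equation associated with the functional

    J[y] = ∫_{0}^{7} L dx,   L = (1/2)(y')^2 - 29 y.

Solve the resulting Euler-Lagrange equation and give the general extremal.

The Lagrangian is L = (1/2)(y')^2 - 29 y.
∂L/∂y = -29.
∂L/∂y' = y'.
The Euler-Lagrange equation d/dx(∂L/∂y') − ∂L/∂y = 0 becomes:
    y'' + 29 = 0
General solution: y(x) = -(29/2) x^2 + A x + B, where A and B are arbitrary constants fixed by the endpoint conditions.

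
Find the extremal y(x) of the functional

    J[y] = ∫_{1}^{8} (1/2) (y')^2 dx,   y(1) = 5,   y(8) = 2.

The Lagrangian is L = (1/2) (y')^2.
Compute ∂L/∂y = 0, ∂L/∂y' = y'.
The Euler-Lagrange equation d/dx(∂L/∂y') − ∂L/∂y = 0 reduces to
    y'' = 0.
Its general solution is
    y(x) = A x + B,
with A, B fixed by the endpoint conditions.
Applying the endpoint conditions y(1) = 5 and y(8) = 2: solve A·1 + B = 5 and A·8 + B = 2. Subtracting gives A(8 − 1) = 2 − 5, so A = -3/7, and B = 5 − A·1 = 38/7. Therefore
    y(x) = (-3/7) x + 38/7.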